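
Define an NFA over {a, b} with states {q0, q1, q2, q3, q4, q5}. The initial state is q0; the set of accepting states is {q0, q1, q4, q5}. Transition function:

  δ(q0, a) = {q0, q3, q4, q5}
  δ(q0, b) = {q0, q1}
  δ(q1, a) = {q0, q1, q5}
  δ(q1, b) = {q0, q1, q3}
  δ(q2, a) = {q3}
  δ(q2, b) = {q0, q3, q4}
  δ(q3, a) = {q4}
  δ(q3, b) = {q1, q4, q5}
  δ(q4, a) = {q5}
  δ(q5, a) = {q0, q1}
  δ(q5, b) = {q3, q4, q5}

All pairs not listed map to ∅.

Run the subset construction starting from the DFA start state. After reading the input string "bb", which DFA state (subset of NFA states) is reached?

Start: {q0}.
δ(q0,b) = {q0, q1}.
Union: {q0, q1}.
After b: {q0, q1}.
δ(q0,b) = {q0, q1}; δ(q1,b) = {q0, q1, q3}.
Union: {q0, q1, q3}.
After b: {q0, q1, q3}.

{q0, q1, q3}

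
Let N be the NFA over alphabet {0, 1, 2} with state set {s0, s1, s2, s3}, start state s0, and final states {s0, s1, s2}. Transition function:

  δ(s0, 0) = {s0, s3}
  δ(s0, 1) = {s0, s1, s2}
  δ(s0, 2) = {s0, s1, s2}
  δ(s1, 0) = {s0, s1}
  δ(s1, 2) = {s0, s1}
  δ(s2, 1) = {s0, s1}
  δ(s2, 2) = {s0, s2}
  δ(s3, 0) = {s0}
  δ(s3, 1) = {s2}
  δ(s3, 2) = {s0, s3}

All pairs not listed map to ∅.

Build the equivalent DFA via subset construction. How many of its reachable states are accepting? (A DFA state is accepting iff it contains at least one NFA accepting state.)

5

Start state of the DFA: {s0}.
{s0} --0--> {s0, s3}  [new]
{s0} --1--> {s0, s1, s2}  [new]
{s0} --2--> {s0, s1, s2}  [seen]
{s0, s3} --0--> {s0, s3}  [seen]
{s0, s3} --1--> {s0, s1, s2}  [seen]
{s0, s3} --2--> {s0, s1, s2, s3}  [new]
{s0, s1, s2} --0--> {s0, s1, s3}  [new]
{s0, s1, s2} --1--> {s0, s1, s2}  [seen]
{s0, s1, s2} --2--> {s0, s1, s2}  [seen]
{s0, s1, s2, s3} --0--> {s0, s1, s3}  [seen]
{s0, s1, s2, s3} --1--> {s0, s1, s2}  [seen]
{s0, s1, s2, s3} --2--> {s0, s1, s2, s3}  [seen]
{s0, s1, s3} --0--> {s0, s1, s3}  [seen]
{s0, s1, s3} --1--> {s0, s1, s2}  [seen]
{s0, s1, s3} --2--> {s0, s1, s2, s3}  [seen]
Reachable DFA states: {s0}, {s0, s3}, {s0, s1, s2}, {s0, s1, s2, s3}, {s0, s1, s3}.
Accepting DFA states (contain an NFA accepting state): {s0}, {s0, s3}, {s0, s1, s2}, {s0, s1, s2, s3}, {s0, s1, s3}.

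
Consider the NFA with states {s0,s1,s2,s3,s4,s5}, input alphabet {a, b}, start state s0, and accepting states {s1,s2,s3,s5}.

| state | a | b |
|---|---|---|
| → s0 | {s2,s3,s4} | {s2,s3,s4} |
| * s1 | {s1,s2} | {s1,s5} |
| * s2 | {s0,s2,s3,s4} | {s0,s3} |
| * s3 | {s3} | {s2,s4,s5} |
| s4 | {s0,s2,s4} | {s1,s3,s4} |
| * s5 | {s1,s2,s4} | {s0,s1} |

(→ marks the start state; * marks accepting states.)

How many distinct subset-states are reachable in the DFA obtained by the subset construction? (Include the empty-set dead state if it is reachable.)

Start state of the DFA: {s0}.
{s0} --a--> {s2,s3,s4}  [new]
{s0} --b--> {s2,s3,s4}  [seen]
{s2,s3,s4} --a--> {s0,s2,s3,s4}  [new]
{s2,s3,s4} --b--> {s0,s1,s2,s3,s4,s5}  [new]
{s0,s2,s3,s4} --a--> {s0,s2,s3,s4}  [seen]
{s0,s2,s3,s4} --b--> {s0,s1,s2,s3,s4,s5}  [seen]
{s0,s1,s2,s3,s4,s5} --a--> {s0,s1,s2,s3,s4}  [new]
{s0,s1,s2,s3,s4,s5} --b--> {s0,s1,s2,s3,s4,s5}  [seen]
{s0,s1,s2,s3,s4} --a--> {s0,s1,s2,s3,s4}  [seen]
{s0,s1,s2,s3,s4} --b--> {s0,s1,s2,s3,s4,s5}  [seen]
Reachable DFA states: {s0}, {s2,s3,s4}, {s0,s2,s3,s4}, {s0,s1,s2,s3,s4,s5}, {s0,s1,s2,s3,s4}.

5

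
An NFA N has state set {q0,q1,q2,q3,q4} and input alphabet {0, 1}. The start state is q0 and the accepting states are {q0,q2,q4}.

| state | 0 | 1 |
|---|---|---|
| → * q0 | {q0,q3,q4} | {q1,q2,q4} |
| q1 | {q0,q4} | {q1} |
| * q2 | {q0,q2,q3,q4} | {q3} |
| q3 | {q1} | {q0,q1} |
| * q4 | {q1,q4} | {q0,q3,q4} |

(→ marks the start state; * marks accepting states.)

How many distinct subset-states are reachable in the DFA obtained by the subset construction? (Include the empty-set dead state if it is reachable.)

Start state of the DFA: {q0}.
{q0} --0--> {q0,q3,q4}  [new]
{q0} --1--> {q1,q2,q4}  [new]
{q0,q3,q4} --0--> {q0,q1,q3,q4}  [new]
{q0,q3,q4} --1--> {q0,q1,q2,q3,q4}  [new]
{q1,q2,q4} --0--> {q0,q1,q2,q3,q4}  [seen]
{q1,q2,q4} --1--> {q0,q1,q3,q4}  [seen]
{q0,q1,q3,q4} --0--> {q0,q1,q3,q4}  [seen]
{q0,q1,q3,q4} --1--> {q0,q1,q2,q3,q4}  [seen]
{q0,q1,q2,q3,q4} --0--> {q0,q1,q2,q3,q4}  [seen]
{q0,q1,q2,q3,q4} --1--> {q0,q1,q2,q3,q4}  [seen]
Reachable DFA states: {q0}, {q0,q3,q4}, {q1,q2,q4}, {q0,q1,q3,q4}, {q0,q1,q2,q3,q4}.

5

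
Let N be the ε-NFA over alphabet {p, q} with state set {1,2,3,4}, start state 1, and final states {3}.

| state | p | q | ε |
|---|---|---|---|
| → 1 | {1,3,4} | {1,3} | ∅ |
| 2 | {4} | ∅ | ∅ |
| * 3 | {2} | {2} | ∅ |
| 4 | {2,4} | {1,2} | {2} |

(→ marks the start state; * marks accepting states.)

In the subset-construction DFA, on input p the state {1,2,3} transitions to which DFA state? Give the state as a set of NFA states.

δ(1,p) = {1,3,4}; δ(2,p) = {4}; δ(3,p) = {2}.
Union: {1,2,3,4}.

{1,2,3,4}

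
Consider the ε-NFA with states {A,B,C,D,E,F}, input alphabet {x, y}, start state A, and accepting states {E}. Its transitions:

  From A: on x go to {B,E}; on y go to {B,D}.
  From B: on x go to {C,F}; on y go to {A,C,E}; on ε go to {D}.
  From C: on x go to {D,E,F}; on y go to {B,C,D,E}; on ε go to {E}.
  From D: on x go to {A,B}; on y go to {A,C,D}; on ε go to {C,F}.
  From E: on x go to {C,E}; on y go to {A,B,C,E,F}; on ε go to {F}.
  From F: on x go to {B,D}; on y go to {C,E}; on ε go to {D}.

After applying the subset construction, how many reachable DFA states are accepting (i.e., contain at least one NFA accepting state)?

2

Start state of the DFA: {A} (ε-closure of the NFA start).
{A} --x--> {B,C,D,E,F}  [new]
{A} --y--> {B,C,D,E,F}  [seen]
{B,C,D,E,F} --x--> {A,B,C,D,E,F}  [new]
{B,C,D,E,F} --y--> {A,B,C,D,E,F}  [seen]
{A,B,C,D,E,F} --x--> {A,B,C,D,E,F}  [seen]
{A,B,C,D,E,F} --y--> {A,B,C,D,E,F}  [seen]
Reachable DFA states: {A}, {B,C,D,E,F}, {A,B,C,D,E,F}.
Accepting DFA states (contain an NFA accepting state): {B,C,D,E,F}, {A,B,C,D,E,F}.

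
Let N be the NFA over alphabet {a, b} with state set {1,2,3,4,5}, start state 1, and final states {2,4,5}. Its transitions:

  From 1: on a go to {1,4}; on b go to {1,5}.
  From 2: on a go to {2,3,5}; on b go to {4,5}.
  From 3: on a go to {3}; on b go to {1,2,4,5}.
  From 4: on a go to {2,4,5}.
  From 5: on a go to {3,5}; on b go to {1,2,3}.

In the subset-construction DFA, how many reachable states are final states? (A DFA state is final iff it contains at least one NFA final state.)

Start state of the DFA: {1}.
{1} --a--> {1,4}  [new]
{1} --b--> {1,5}  [new]
{1,4} --a--> {1,2,4,5}  [new]
{1,4} --b--> {1,5}  [seen]
{1,5} --a--> {1,3,4,5}  [new]
{1,5} --b--> {1,2,3,5}  [new]
{1,2,4,5} --a--> {1,2,3,4,5}  [new]
{1,2,4,5} --b--> {1,2,3,4,5}  [seen]
{1,3,4,5} --a--> {1,2,3,4,5}  [seen]
{1,3,4,5} --b--> {1,2,3,4,5}  [seen]
{1,2,3,5} --a--> {1,2,3,4,5}  [seen]
{1,2,3,5} --b--> {1,2,3,4,5}  [seen]
{1,2,3,4,5} --a--> {1,2,3,4,5}  [seen]
{1,2,3,4,5} --b--> {1,2,3,4,5}  [seen]
Reachable DFA states: {1}, {1,4}, {1,5}, {1,2,4,5}, {1,3,4,5}, {1,2,3,5}, {1,2,3,4,5}.
Accepting DFA states (contain an NFA accepting state): {1,4}, {1,5}, {1,2,4,5}, {1,3,4,5}, {1,2,3,5}, {1,2,3,4,5}.

6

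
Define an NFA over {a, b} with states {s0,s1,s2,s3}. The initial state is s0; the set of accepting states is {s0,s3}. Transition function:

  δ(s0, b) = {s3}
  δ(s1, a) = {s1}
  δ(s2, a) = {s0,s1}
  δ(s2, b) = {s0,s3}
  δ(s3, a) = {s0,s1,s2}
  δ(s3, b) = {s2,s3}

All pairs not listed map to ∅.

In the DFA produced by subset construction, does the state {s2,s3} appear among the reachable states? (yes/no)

yes

Start state of the DFA: {s0}.
{s0} --a--> ∅  [new]
{s0} --b--> {s3}  [new]
∅ --a--> ∅  [seen]
∅ --b--> ∅  [seen]
{s3} --a--> {s0,s1,s2}  [new]
{s3} --b--> {s2,s3}  [new]
{s0,s1,s2} --a--> {s0,s1}  [new]
{s0,s1,s2} --b--> {s0,s3}  [new]
{s2,s3} --a--> {s0,s1,s2}  [seen]
{s2,s3} --b--> {s0,s2,s3}  [new]
{s0,s1} --a--> {s1}  [new]
{s0,s1} --b--> {s3}  [seen]
{s0,s3} --a--> {s0,s1,s2}  [seen]
{s0,s3} --b--> {s2,s3}  [seen]
{s0,s2,s3} --a--> {s0,s1,s2}  [seen]
{s0,s2,s3} --b--> {s0,s2,s3}  [seen]
{s1} --a--> {s1}  [seen]
{s1} --b--> ∅  [seen]
Reachable DFA states: {s0}, ∅, {s3}, {s0,s1,s2}, {s2,s3}, {s0,s1}, {s0,s3}, {s0,s2,s3}, {s1}.
{s2,s3} is among them.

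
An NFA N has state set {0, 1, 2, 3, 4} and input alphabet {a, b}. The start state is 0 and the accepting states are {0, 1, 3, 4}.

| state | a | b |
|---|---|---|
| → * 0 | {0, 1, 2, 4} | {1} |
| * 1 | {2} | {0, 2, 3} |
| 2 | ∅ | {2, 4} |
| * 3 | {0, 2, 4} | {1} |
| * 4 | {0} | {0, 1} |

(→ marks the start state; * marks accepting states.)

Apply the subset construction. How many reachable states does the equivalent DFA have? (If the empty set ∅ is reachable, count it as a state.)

Start state of the DFA: {0}.
{0} --a--> {0, 1, 2, 4}  [new]
{0} --b--> {1}  [new]
{0, 1, 2, 4} --a--> {0, 1, 2, 4}  [seen]
{0, 1, 2, 4} --b--> {0, 1, 2, 3, 4}  [new]
{1} --a--> {2}  [new]
{1} --b--> {0, 2, 3}  [new]
{0, 1, 2, 3, 4} --a--> {0, 1, 2, 4}  [seen]
{0, 1, 2, 3, 4} --b--> {0, 1, 2, 3, 4}  [seen]
{2} --a--> ∅  [new]
{2} --b--> {2, 4}  [new]
{0, 2, 3} --a--> {0, 1, 2, 4}  [seen]
{0, 2, 3} --b--> {1, 2, 4}  [new]
∅ --a--> ∅  [seen]
∅ --b--> ∅  [seen]
{2, 4} --a--> {0}  [seen]
{2, 4} --b--> {0, 1, 2, 4}  [seen]
{1, 2, 4} --a--> {0, 2}  [new]
{1, 2, 4} --b--> {0, 1, 2, 3, 4}  [seen]
{0, 2} --a--> {0, 1, 2, 4}  [seen]
{0, 2} --b--> {1, 2, 4}  [seen]
Reachable DFA states: {0}, {0, 1, 2, 4}, {1}, {0, 1, 2, 3, 4}, {2}, {0, 2, 3}, ∅, {2, 4}, {1, 2, 4}, {0, 2}.

10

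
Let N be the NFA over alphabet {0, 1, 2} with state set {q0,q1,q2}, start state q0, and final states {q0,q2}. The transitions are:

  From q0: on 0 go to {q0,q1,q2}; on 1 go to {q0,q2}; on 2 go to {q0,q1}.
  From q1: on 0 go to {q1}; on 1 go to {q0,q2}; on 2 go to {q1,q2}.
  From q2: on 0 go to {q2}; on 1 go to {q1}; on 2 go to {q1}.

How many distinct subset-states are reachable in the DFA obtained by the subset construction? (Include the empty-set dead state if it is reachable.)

Start state of the DFA: {q0}.
{q0} --0--> {q0,q1,q2}  [new]
{q0} --1--> {q0,q2}  [new]
{q0} --2--> {q0,q1}  [new]
{q0,q1,q2} --0--> {q0,q1,q2}  [seen]
{q0,q1,q2} --1--> {q0,q1,q2}  [seen]
{q0,q1,q2} --2--> {q0,q1,q2}  [seen]
{q0,q2} --0--> {q0,q1,q2}  [seen]
{q0,q2} --1--> {q0,q1,q2}  [seen]
{q0,q2} --2--> {q0,q1}  [seen]
{q0,q1} --0--> {q0,q1,q2}  [seen]
{q0,q1} --1--> {q0,q2}  [seen]
{q0,q1} --2--> {q0,q1,q2}  [seen]
Reachable DFA states: {q0}, {q0,q1,q2}, {q0,q2}, {q0,q1}.

4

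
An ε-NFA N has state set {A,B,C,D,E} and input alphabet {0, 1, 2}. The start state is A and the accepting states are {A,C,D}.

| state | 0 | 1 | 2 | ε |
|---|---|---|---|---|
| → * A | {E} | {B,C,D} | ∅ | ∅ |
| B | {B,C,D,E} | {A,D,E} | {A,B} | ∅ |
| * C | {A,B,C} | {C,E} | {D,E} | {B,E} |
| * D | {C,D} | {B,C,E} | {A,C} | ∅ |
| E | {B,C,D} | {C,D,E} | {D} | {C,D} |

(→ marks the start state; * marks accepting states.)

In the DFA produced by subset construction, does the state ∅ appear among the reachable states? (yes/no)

Start state of the DFA: {A} (ε-closure of the NFA start).
{A} --0--> {B,C,D,E}  [new]
{A} --1--> {B,C,D,E}  [seen]
{A} --2--> ∅  [new]
{B,C,D,E} --0--> {A,B,C,D,E}  [new]
{B,C,D,E} --1--> {A,B,C,D,E}  [seen]
{B,C,D,E} --2--> {A,B,C,D,E}  [seen]
∅ --0--> ∅  [seen]
∅ --1--> ∅  [seen]
∅ --2--> ∅  [seen]
{A,B,C,D,E} --0--> {A,B,C,D,E}  [seen]
{A,B,C,D,E} --1--> {A,B,C,D,E}  [seen]
{A,B,C,D,E} --2--> {A,B,C,D,E}  [seen]
Reachable DFA states: {A}, {B,C,D,E}, ∅, {A,B,C,D,E}.
∅ is among them.

yes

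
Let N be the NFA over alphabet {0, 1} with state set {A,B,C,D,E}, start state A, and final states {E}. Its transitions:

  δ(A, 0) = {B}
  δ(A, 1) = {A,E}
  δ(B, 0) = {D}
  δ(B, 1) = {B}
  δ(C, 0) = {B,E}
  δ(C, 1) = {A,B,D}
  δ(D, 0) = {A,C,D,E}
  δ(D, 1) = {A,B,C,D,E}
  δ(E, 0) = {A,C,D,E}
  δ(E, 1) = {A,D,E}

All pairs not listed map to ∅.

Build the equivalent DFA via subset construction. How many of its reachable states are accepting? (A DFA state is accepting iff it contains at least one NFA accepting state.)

Start state of the DFA: {A}.
{A} --0--> {B}  [new]
{A} --1--> {A,E}  [new]
{B} --0--> {D}  [new]
{B} --1--> {B}  [seen]
{A,E} --0--> {A,B,C,D,E}  [new]
{A,E} --1--> {A,D,E}  [new]
{D} --0--> {A,C,D,E}  [new]
{D} --1--> {A,B,C,D,E}  [seen]
{A,B,C,D,E} --0--> {A,B,C,D,E}  [seen]
{A,B,C,D,E} --1--> {A,B,C,D,E}  [seen]
{A,D,E} --0--> {A,B,C,D,E}  [seen]
{A,D,E} --1--> {A,B,C,D,E}  [seen]
{A,C,D,E} --0--> {A,B,C,D,E}  [seen]
{A,C,D,E} --1--> {A,B,C,D,E}  [seen]
Reachable DFA states: {A}, {B}, {A,E}, {D}, {A,B,C,D,E}, {A,D,E}, {A,C,D,E}.
Accepting DFA states (contain an NFA accepting state): {A,E}, {A,B,C,D,E}, {A,D,E}, {A,C,D,E}.

4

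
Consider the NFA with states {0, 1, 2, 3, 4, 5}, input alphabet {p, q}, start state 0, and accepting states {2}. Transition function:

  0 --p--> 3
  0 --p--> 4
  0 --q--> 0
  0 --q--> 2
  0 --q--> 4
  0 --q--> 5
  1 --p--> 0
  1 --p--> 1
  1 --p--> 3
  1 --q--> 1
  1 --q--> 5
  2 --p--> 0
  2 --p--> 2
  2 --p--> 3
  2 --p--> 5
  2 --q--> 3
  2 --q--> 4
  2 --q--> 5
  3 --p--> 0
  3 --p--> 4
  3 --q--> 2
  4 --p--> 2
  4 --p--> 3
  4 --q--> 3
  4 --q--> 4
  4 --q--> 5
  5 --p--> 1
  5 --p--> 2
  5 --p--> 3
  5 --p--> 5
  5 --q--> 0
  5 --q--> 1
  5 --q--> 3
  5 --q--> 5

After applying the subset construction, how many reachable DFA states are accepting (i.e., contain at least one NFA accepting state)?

Start state of the DFA: {0}.
{0} --p--> {3, 4}  [new]
{0} --q--> {0, 2, 4, 5}  [new]
{3, 4} --p--> {0, 2, 3, 4}  [new]
{3, 4} --q--> {2, 3, 4, 5}  [new]
{0, 2, 4, 5} --p--> {0, 1, 2, 3, 4, 5}  [new]
{0, 2, 4, 5} --q--> {0, 1, 2, 3, 4, 5}  [seen]
{0, 2, 3, 4} --p--> {0, 2, 3, 4, 5}  [new]
{0, 2, 3, 4} --q--> {0, 2, 3, 4, 5}  [seen]
{2, 3, 4, 5} --p--> {0, 1, 2, 3, 4, 5}  [seen]
{2, 3, 4, 5} --q--> {0, 1, 2, 3, 4, 5}  [seen]
{0, 1, 2, 3, 4, 5} --p--> {0, 1, 2, 3, 4, 5}  [seen]
{0, 1, 2, 3, 4, 5} --q--> {0, 1, 2, 3, 4, 5}  [seen]
{0, 2, 3, 4, 5} --p--> {0, 1, 2, 3, 4, 5}  [seen]
{0, 2, 3, 4, 5} --q--> {0, 1, 2, 3, 4, 5}  [seen]
Reachable DFA states: {0}, {3, 4}, {0, 2, 4, 5}, {0, 2, 3, 4}, {2, 3, 4, 5}, {0, 1, 2, 3, 4, 5}, {0, 2, 3, 4, 5}.
Accepting DFA states (contain an NFA accepting state): {0, 2, 4, 5}, {0, 2, 3, 4}, {2, 3, 4, 5}, {0, 1, 2, 3, 4, 5}, {0, 2, 3, 4, 5}.

5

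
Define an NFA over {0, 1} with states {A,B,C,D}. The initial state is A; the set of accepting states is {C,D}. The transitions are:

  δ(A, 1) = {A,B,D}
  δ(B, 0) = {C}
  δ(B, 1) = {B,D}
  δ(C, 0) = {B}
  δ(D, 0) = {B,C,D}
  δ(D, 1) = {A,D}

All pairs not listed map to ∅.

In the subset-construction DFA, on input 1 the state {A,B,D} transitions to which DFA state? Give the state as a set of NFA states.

{A,B,D}

δ(A,1) = {A,B,D}; δ(B,1) = {B,D}; δ(D,1) = {A,D}.
Union: {A,B,D}.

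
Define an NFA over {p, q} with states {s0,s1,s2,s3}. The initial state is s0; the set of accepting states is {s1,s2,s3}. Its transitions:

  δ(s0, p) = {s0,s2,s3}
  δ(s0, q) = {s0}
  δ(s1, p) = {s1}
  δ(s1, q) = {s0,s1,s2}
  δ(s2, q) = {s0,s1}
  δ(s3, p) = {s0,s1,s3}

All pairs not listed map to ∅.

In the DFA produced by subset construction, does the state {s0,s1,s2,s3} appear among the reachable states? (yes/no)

Start state of the DFA: {s0}.
{s0} --p--> {s0,s2,s3}  [new]
{s0} --q--> {s0}  [seen]
{s0,s2,s3} --p--> {s0,s1,s2,s3}  [new]
{s0,s2,s3} --q--> {s0,s1}  [new]
{s0,s1,s2,s3} --p--> {s0,s1,s2,s3}  [seen]
{s0,s1,s2,s3} --q--> {s0,s1,s2}  [new]
{s0,s1} --p--> {s0,s1,s2,s3}  [seen]
{s0,s1} --q--> {s0,s1,s2}  [seen]
{s0,s1,s2} --p--> {s0,s1,s2,s3}  [seen]
{s0,s1,s2} --q--> {s0,s1,s2}  [seen]
Reachable DFA states: {s0}, {s0,s2,s3}, {s0,s1,s2,s3}, {s0,s1}, {s0,s1,s2}.
{s0,s1,s2,s3} is among them.

yes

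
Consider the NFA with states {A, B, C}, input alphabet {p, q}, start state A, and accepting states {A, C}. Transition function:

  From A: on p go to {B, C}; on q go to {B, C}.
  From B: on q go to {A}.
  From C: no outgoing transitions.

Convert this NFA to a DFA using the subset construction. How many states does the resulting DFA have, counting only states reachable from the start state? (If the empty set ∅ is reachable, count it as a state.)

3

Start state of the DFA: {A}.
{A} --p--> {B, C}  [new]
{A} --q--> {B, C}  [seen]
{B, C} --p--> ∅  [new]
{B, C} --q--> {A}  [seen]
∅ --p--> ∅  [seen]
∅ --q--> ∅  [seen]
Reachable DFA states: {A}, {B, C}, ∅.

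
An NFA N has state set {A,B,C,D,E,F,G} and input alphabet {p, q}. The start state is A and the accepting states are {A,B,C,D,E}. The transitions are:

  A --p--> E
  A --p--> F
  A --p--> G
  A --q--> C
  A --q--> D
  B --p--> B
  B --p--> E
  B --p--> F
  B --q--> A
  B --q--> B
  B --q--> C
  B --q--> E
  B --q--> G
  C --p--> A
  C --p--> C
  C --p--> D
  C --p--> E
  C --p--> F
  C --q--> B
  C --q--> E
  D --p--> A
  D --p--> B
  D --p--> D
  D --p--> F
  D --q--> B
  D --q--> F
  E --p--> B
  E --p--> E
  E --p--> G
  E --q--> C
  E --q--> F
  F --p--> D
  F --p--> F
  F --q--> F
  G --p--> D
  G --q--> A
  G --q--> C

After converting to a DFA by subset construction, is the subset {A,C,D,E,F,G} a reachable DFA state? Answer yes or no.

Start state of the DFA: {A}.
{A} --p--> {E,F,G}  [new]
{A} --q--> {C,D}  [new]
{E,F,G} --p--> {B,D,E,F,G}  [new]
{E,F,G} --q--> {A,C,F}  [new]
{C,D} --p--> {A,B,C,D,E,F}  [new]
{C,D} --q--> {B,E,F}  [new]
{B,D,E,F,G} --p--> {A,B,D,E,F,G}  [new]
{B,D,E,F,G} --q--> {A,B,C,E,F,G}  [new]
{A,C,F} --p--> {A,C,D,E,F,G}  [new]
{A,C,F} --q--> {B,C,D,E,F}  [new]
{A,B,C,D,E,F} --p--> {A,B,C,D,E,F,G}  [new]
{A,B,C,D,E,F} --q--> {A,B,C,D,E,F,G}  [seen]
{B,E,F} --p--> {B,D,E,F,G}  [seen]
{B,E,F} --q--> {A,B,C,E,F,G}  [seen]
{A,B,D,E,F,G} --p--> {A,B,D,E,F,G}  [seen]
{A,B,D,E,F,G} --q--> {A,B,C,D,E,F,G}  [seen]
{A,B,C,E,F,G} --p--> {A,B,C,D,E,F,G}  [seen]
{A,B,C,E,F,G} --q--> {A,B,C,D,E,F,G}  [seen]
{A,C,D,E,F,G} --p--> {A,B,C,D,E,F,G}  [seen]
{A,C,D,E,F,G} --q--> {A,B,C,D,E,F}  [seen]
{B,C,D,E,F} --p--> {A,B,C,D,E,F,G}  [seen]
{B,C,D,E,F} --q--> {A,B,C,E,F,G}  [seen]
{A,B,C,D,E,F,G} --p--> {A,B,C,D,E,F,G}  [seen]
{A,B,C,D,E,F,G} --q--> {A,B,C,D,E,F,G}  [seen]
Reachable DFA states: {A}, {E,F,G}, {C,D}, {B,D,E,F,G}, {A,C,F}, {A,B,C,D,E,F}, {B,E,F}, {A,B,D,E,F,G}, {A,B,C,E,F,G}, {A,C,D,E,F,G}, {B,C,D,E,F}, {A,B,C,D,E,F,G}.
{A,C,D,E,F,G} is among them.

yes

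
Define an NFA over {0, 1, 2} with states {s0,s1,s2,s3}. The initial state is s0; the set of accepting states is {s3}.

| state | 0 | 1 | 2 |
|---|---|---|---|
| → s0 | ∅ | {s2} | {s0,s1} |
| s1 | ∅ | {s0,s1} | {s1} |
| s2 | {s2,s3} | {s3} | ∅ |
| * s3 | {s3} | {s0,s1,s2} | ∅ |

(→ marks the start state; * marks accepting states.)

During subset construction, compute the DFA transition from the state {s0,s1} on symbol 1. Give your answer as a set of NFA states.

δ(s0,1) = {s2}; δ(s1,1) = {s0,s1}.
Union: {s0,s1,s2}.

{s0,s1,s2}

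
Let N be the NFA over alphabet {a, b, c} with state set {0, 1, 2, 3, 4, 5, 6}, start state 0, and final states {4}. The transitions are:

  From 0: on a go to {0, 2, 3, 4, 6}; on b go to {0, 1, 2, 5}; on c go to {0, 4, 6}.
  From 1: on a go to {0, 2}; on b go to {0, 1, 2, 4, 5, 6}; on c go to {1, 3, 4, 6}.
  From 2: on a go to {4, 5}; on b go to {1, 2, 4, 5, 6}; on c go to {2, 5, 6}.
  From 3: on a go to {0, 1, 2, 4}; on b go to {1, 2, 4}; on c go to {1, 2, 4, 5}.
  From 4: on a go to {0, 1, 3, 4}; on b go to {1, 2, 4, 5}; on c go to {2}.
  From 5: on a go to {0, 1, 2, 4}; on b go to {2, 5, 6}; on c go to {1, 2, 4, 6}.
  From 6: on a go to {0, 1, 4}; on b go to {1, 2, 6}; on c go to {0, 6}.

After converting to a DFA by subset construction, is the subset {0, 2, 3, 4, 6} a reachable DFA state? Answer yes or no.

yes

Start state of the DFA: {0}.
{0} --a--> {0, 2, 3, 4, 6}  [new]
{0} --b--> {0, 1, 2, 5}  [new]
{0} --c--> {0, 4, 6}  [new]
{0, 2, 3, 4, 6} --a--> {0, 1, 2, 3, 4, 5, 6}  [new]
{0, 2, 3, 4, 6} --b--> {0, 1, 2, 4, 5, 6}  [new]
{0, 2, 3, 4, 6} --c--> {0, 1, 2, 4, 5, 6}  [seen]
{0, 1, 2, 5} --a--> {0, 1, 2, 3, 4, 5, 6}  [seen]
{0, 1, 2, 5} --b--> {0, 1, 2, 4, 5, 6}  [seen]
{0, 1, 2, 5} --c--> {0, 1, 2, 3, 4, 5, 6}  [seen]
{0, 4, 6} --a--> {0, 1, 2, 3, 4, 6}  [new]
{0, 4, 6} --b--> {0, 1, 2, 4, 5, 6}  [seen]
{0, 4, 6} --c--> {0, 2, 4, 6}  [new]
{0, 1, 2, 3, 4, 5, 6} --a--> {0, 1, 2, 3, 4, 5, 6}  [seen]
{0, 1, 2, 3, 4, 5, 6} --b--> {0, 1, 2, 4, 5, 6}  [seen]
{0, 1, 2, 3, 4, 5, 6} --c--> {0, 1, 2, 3, 4, 5, 6}  [seen]
{0, 1, 2, 4, 5, 6} --a--> {0, 1, 2, 3, 4, 5, 6}  [seen]
{0, 1, 2, 4, 5, 6} --b--> {0, 1, 2, 4, 5, 6}  [seen]
{0, 1, 2, 4, 5, 6} --c--> {0, 1, 2, 3, 4, 5, 6}  [seen]
{0, 1, 2, 3, 4, 6} --a--> {0, 1, 2, 3, 4, 5, 6}  [seen]
{0, 1, 2, 3, 4, 6} --b--> {0, 1, 2, 4, 5, 6}  [seen]
{0, 1, 2, 3, 4, 6} --c--> {0, 1, 2, 3, 4, 5, 6}  [seen]
{0, 2, 4, 6} --a--> {0, 1, 2, 3, 4, 5, 6}  [seen]
{0, 2, 4, 6} --b--> {0, 1, 2, 4, 5, 6}  [seen]
{0, 2, 4, 6} --c--> {0, 2, 4, 5, 6}  [new]
{0, 2, 4, 5, 6} --a--> {0, 1, 2, 3, 4, 5, 6}  [seen]
{0, 2, 4, 5, 6} --b--> {0, 1, 2, 4, 5, 6}  [seen]
{0, 2, 4, 5, 6} --c--> {0, 1, 2, 4, 5, 6}  [seen]
Reachable DFA states: {0}, {0, 2, 3, 4, 6}, {0, 1, 2, 5}, {0, 4, 6}, {0, 1, 2, 3, 4, 5, 6}, {0, 1, 2, 4, 5, 6}, {0, 1, 2, 3, 4, 6}, {0, 2, 4, 6}, {0, 2, 4, 5, 6}.
{0, 2, 3, 4, 6} is among them.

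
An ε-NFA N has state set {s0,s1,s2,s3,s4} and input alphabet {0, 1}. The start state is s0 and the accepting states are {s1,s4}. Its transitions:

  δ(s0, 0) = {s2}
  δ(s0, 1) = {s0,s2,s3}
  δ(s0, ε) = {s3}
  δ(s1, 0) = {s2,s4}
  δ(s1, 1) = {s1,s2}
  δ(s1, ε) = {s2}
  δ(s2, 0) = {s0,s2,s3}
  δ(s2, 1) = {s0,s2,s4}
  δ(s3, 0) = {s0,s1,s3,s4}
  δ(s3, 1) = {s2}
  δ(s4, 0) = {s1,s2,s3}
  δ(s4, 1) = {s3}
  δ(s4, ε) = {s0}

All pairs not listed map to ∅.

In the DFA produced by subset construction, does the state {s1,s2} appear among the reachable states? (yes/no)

no

Start state of the DFA: {s0,s3} (ε-closure of the NFA start).
{s0,s3} --0--> {s0,s1,s2,s3,s4}  [new]
{s0,s3} --1--> {s0,s2,s3}  [new]
{s0,s1,s2,s3,s4} --0--> {s0,s1,s2,s3,s4}  [seen]
{s0,s1,s2,s3,s4} --1--> {s0,s1,s2,s3,s4}  [seen]
{s0,s2,s3} --0--> {s0,s1,s2,s3,s4}  [seen]
{s0,s2,s3} --1--> {s0,s2,s3,s4}  [new]
{s0,s2,s3,s4} --0--> {s0,s1,s2,s3,s4}  [seen]
{s0,s2,s3,s4} --1--> {s0,s2,s3,s4}  [seen]
Reachable DFA states: {s0,s3}, {s0,s1,s2,s3,s4}, {s0,s2,s3}, {s0,s2,s3,s4}.
{s1,s2} is not among them.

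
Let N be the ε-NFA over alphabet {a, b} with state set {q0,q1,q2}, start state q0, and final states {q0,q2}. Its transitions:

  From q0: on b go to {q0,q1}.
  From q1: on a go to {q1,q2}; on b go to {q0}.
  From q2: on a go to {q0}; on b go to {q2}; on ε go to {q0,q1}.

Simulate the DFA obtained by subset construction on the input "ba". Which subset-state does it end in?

{q0,q1,q2}

Start: {q0}.
δ(q0,b) = {q0,q1}.
Union: {q0,q1}.
After b: {q0,q1}.
δ(q0,a) = ∅; δ(q1,a) = {q1,q2}.
Union: {q1,q2}.
ε-closure gives {q0,q1,q2}.
After a: {q0,q1,q2}.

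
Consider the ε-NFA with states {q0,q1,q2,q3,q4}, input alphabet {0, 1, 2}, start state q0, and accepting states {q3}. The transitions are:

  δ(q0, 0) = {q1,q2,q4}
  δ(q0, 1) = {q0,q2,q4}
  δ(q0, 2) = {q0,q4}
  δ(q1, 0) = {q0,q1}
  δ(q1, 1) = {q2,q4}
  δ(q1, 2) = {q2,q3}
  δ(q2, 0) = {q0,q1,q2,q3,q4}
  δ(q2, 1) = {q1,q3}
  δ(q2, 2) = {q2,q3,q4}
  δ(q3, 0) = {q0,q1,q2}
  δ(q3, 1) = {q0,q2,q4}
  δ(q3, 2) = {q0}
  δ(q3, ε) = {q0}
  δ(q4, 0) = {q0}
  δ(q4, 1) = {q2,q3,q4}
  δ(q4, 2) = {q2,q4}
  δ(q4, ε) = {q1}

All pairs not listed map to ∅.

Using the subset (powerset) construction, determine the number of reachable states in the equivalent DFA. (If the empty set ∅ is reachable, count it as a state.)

5

Start state of the DFA: {q0} (ε-closure of the NFA start).
{q0} --0--> {q1,q2,q4}  [new]
{q0} --1--> {q0,q1,q2,q4}  [new]
{q0} --2--> {q0,q1,q4}  [new]
{q1,q2,q4} --0--> {q0,q1,q2,q3,q4}  [new]
{q1,q2,q4} --1--> {q0,q1,q2,q3,q4}  [seen]
{q1,q2,q4} --2--> {q0,q1,q2,q3,q4}  [seen]
{q0,q1,q2,q4} --0--> {q0,q1,q2,q3,q4}  [seen]
{q0,q1,q2,q4} --1--> {q0,q1,q2,q3,q4}  [seen]
{q0,q1,q2,q4} --2--> {q0,q1,q2,q3,q4}  [seen]
{q0,q1,q4} --0--> {q0,q1,q2,q4}  [seen]
{q0,q1,q4} --1--> {q0,q1,q2,q3,q4}  [seen]
{q0,q1,q4} --2--> {q0,q1,q2,q3,q4}  [seen]
{q0,q1,q2,q3,q4} --0--> {q0,q1,q2,q3,q4}  [seen]
{q0,q1,q2,q3,q4} --1--> {q0,q1,q2,q3,q4}  [seen]
{q0,q1,q2,q3,q4} --2--> {q0,q1,q2,q3,q4}  [seen]
Reachable DFA states: {q0}, {q1,q2,q4}, {q0,q1,q2,q4}, {q0,q1,q4}, {q0,q1,q2,q3,q4}.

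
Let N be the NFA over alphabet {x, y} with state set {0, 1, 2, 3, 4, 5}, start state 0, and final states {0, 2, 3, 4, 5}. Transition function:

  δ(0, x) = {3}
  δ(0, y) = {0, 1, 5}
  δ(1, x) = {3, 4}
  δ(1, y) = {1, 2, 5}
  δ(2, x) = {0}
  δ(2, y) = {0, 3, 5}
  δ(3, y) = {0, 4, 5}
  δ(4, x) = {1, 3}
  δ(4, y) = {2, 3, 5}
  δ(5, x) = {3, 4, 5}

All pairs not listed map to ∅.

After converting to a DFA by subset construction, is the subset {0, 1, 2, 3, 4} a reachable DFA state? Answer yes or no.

no

Start state of the DFA: {0}.
{0} --x--> {3}  [new]
{0} --y--> {0, 1, 5}  [new]
{3} --x--> ∅  [new]
{3} --y--> {0, 4, 5}  [new]
{0, 1, 5} --x--> {3, 4, 5}  [new]
{0, 1, 5} --y--> {0, 1, 2, 5}  [new]
∅ --x--> ∅  [seen]
∅ --y--> ∅  [seen]
{0, 4, 5} --x--> {1, 3, 4, 5}  [new]
{0, 4, 5} --y--> {0, 1, 2, 3, 5}  [new]
{3, 4, 5} --x--> {1, 3, 4, 5}  [seen]
{3, 4, 5} --y--> {0, 2, 3, 4, 5}  [new]
{0, 1, 2, 5} --x--> {0, 3, 4, 5}  [new]
{0, 1, 2, 5} --y--> {0, 1, 2, 3, 5}  [seen]
{1, 3, 4, 5} --x--> {1, 3, 4, 5}  [seen]
{1, 3, 4, 5} --y--> {0, 1, 2, 3, 4, 5}  [new]
{0, 1, 2, 3, 5} --x--> {0, 3, 4, 5}  [seen]
{0, 1, 2, 3, 5} --y--> {0, 1, 2, 3, 4, 5}  [seen]
{0, 2, 3, 4, 5} --x--> {0, 1, 3, 4, 5}  [new]
{0, 2, 3, 4, 5} --y--> {0, 1, 2, 3, 4, 5}  [seen]
{0, 3, 4, 5} --x--> {1, 3, 4, 5}  [seen]
{0, 3, 4, 5} --y--> {0, 1, 2, 3, 4, 5}  [seen]
{0, 1, 2, 3, 4, 5} --x--> {0, 1, 3, 4, 5}  [seen]
{0, 1, 2, 3, 4, 5} --y--> {0, 1, 2, 3, 4, 5}  [seen]
{0, 1, 3, 4, 5} --x--> {1, 3, 4, 5}  [seen]
{0, 1, 3, 4, 5} --y--> {0, 1, 2, 3, 4, 5}  [seen]
Reachable DFA states: {0}, {3}, {0, 1, 5}, ∅, {0, 4, 5}, {3, 4, 5}, {0, 1, 2, 5}, {1, 3, 4, 5}, {0, 1, 2, 3, 5}, {0, 2, 3, 4, 5}, {0, 3, 4, 5}, {0, 1, 2, 3, 4, 5}, {0, 1, 3, 4, 5}.
{0, 1, 2, 3, 4} is not among them.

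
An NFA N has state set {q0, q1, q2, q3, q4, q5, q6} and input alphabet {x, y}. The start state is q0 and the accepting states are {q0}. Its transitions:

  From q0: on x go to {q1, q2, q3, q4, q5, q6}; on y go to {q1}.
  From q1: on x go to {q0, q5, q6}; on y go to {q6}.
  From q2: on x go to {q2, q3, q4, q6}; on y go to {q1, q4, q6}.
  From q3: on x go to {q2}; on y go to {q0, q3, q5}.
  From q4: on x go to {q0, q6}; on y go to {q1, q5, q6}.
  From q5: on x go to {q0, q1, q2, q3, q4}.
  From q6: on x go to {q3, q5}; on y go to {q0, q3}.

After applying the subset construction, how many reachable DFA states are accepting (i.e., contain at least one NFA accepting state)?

10

Start state of the DFA: {q0}.
{q0} --x--> {q1, q2, q3, q4, q5, q6}  [new]
{q0} --y--> {q1}  [new]
{q1, q2, q3, q4, q5, q6} --x--> {q0, q1, q2, q3, q4, q5, q6}  [new]
{q1, q2, q3, q4, q5, q6} --y--> {q0, q1, q3, q4, q5, q6}  [new]
{q1} --x--> {q0, q5, q6}  [new]
{q1} --y--> {q6}  [new]
{q0, q1, q2, q3, q4, q5, q6} --x--> {q0, q1, q2, q3, q4, q5, q6}  [seen]
{q0, q1, q2, q3, q4, q5, q6} --y--> {q0, q1, q3, q4, q5, q6}  [seen]
{q0, q1, q3, q4, q5, q6} --x--> {q0, q1, q2, q3, q4, q5, q6}  [seen]
{q0, q1, q3, q4, q5, q6} --y--> {q0, q1, q3, q5, q6}  [new]
{q0, q5, q6} --x--> {q0, q1, q2, q3, q4, q5, q6}  [seen]
{q0, q5, q6} --y--> {q0, q1, q3}  [new]
{q6} --x--> {q3, q5}  [new]
{q6} --y--> {q0, q3}  [new]
{q0, q1, q3, q5, q6} --x--> {q0, q1, q2, q3, q4, q5, q6}  [seen]
{q0, q1, q3, q5, q6} --y--> {q0, q1, q3, q5, q6}  [seen]
{q0, q1, q3} --x--> {q0, q1, q2, q3, q4, q5, q6}  [seen]
{q0, q1, q3} --y--> {q0, q1, q3, q5, q6}  [seen]
{q3, q5} --x--> {q0, q1, q2, q3, q4}  [new]
{q3, q5} --y--> {q0, q3, q5}  [new]
{q0, q3} --x--> {q1, q2, q3, q4, q5, q6}  [seen]
{q0, q3} --y--> {q0, q1, q3, q5}  [new]
{q0, q1, q2, q3, q4} --x--> {q0, q1, q2, q3, q4, q5, q6}  [seen]
{q0, q1, q2, q3, q4} --y--> {q0, q1, q3, q4, q5, q6}  [seen]
{q0, q3, q5} --x--> {q0, q1, q2, q3, q4, q5, q6}  [seen]
{q0, q3, q5} --y--> {q0, q1, q3, q5}  [seen]
{q0, q1, q3, q5} --x--> {q0, q1, q2, q3, q4, q5, q6}  [seen]
{q0, q1, q3, q5} --y--> {q0, q1, q3, q5, q6}  [seen]
Reachable DFA states: {q0}, {q1, q2, q3, q4, q5, q6}, {q1}, {q0, q1, q2, q3, q4, q5, q6}, {q0, q1, q3, q4, q5, q6}, {q0, q5, q6}, {q6}, {q0, q1, q3, q5, q6}, {q0, q1, q3}, {q3, q5}, {q0, q3}, {q0, q1, q2, q3, q4}, {q0, q3, q5}, {q0, q1, q3, q5}.
Accepting DFA states (contain an NFA accepting state): {q0}, {q0, q1, q2, q3, q4, q5, q6}, {q0, q1, q3, q4, q5, q6}, {q0, q5, q6}, {q0, q1, q3, q5, q6}, {q0, q1, q3}, {q0, q3}, {q0, q1, q2, q3, q4}, {q0, q3, q5}, {q0, q1, q3, q5}.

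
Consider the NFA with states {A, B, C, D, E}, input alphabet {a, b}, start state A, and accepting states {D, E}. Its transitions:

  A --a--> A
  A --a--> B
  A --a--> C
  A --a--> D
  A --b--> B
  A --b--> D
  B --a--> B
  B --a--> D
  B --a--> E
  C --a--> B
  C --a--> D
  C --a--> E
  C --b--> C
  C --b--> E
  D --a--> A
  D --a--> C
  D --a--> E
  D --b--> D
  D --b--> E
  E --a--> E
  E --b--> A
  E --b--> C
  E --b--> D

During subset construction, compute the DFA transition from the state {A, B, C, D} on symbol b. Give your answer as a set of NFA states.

δ(A,b) = {B, D}; δ(B,b) = ∅; δ(C,b) = {C, E}; δ(D,b) = {D, E}.
Union: {B, C, D, E}.

{B, C, D, E}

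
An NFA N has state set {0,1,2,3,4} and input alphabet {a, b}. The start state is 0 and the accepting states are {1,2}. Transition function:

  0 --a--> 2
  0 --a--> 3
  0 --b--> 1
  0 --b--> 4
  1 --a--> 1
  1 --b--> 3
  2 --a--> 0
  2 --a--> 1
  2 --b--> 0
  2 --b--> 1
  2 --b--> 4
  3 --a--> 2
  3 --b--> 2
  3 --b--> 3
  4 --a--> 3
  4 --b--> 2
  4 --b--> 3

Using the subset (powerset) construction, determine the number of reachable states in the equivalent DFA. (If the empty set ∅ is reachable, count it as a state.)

13

Start state of the DFA: {0}.
{0} --a--> {2,3}  [new]
{0} --b--> {1,4}  [new]
{2,3} --a--> {0,1,2}  [new]
{2,3} --b--> {0,1,2,3,4}  [new]
{1,4} --a--> {1,3}  [new]
{1,4} --b--> {2,3}  [seen]
{0,1,2} --a--> {0,1,2,3}  [new]
{0,1,2} --b--> {0,1,3,4}  [new]
{0,1,2,3,4} --a--> {0,1,2,3}  [seen]
{0,1,2,3,4} --b--> {0,1,2,3,4}  [seen]
{1,3} --a--> {1,2}  [new]
{1,3} --b--> {2,3}  [seen]
{0,1,2,3} --a--> {0,1,2,3}  [seen]
{0,1,2,3} --b--> {0,1,2,3,4}  [seen]
{0,1,3,4} --a--> {1,2,3}  [new]
{0,1,3,4} --b--> {1,2,3,4}  [new]
{1,2} --a--> {0,1}  [new]
{1,2} --b--> {0,1,3,4}  [seen]
{1,2,3} --a--> {0,1,2}  [seen]
{1,2,3} --b--> {0,1,2,3,4}  [seen]
{1,2,3,4} --a--> {0,1,2,3}  [seen]
{1,2,3,4} --b--> {0,1,2,3,4}  [seen]
{0,1} --a--> {1,2,3}  [seen]
{0,1} --b--> {1,3,4}  [new]
{1,3,4} --a--> {1,2,3}  [seen]
{1,3,4} --b--> {2,3}  [seen]
Reachable DFA states: {0}, {2,3}, {1,4}, {0,1,2}, {0,1,2,3,4}, {1,3}, {0,1,2,3}, {0,1,3,4}, {1,2}, {1,2,3}, {1,2,3,4}, {0,1}, {1,3,4}.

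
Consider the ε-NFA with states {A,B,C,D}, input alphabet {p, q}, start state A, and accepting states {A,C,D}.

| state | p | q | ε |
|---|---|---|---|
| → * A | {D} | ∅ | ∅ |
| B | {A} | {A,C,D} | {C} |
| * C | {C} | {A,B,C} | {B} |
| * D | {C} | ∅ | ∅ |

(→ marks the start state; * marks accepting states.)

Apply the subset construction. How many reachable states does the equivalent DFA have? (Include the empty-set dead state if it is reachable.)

6

Start state of the DFA: {A} (ε-closure of the NFA start).
{A} --p--> {D}  [new]
{A} --q--> ∅  [new]
{D} --p--> {B,C}  [new]
{D} --q--> ∅  [seen]
∅ --p--> ∅  [seen]
∅ --q--> ∅  [seen]
{B,C} --p--> {A,B,C}  [new]
{B,C} --q--> {A,B,C,D}  [new]
{A,B,C} --p--> {A,B,C,D}  [seen]
{A,B,C} --q--> {A,B,C,D}  [seen]
{A,B,C,D} --p--> {A,B,C,D}  [seen]
{A,B,C,D} --q--> {A,B,C,D}  [seen]
Reachable DFA states: {A}, {D}, ∅, {B,C}, {A,B,C}, {A,B,C,D}.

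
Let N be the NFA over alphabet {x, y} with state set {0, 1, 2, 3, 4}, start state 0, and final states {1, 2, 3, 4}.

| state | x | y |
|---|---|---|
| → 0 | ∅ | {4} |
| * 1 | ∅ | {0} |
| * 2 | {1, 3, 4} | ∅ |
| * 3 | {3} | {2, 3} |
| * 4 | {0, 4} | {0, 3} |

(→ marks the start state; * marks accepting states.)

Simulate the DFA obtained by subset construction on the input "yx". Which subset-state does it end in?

{0, 4}

Start: {0}.
δ(0,y) = {4}.
Union: {4}.
After y: {4}.
δ(4,x) = {0, 4}.
Union: {0, 4}.
After x: {0, 4}.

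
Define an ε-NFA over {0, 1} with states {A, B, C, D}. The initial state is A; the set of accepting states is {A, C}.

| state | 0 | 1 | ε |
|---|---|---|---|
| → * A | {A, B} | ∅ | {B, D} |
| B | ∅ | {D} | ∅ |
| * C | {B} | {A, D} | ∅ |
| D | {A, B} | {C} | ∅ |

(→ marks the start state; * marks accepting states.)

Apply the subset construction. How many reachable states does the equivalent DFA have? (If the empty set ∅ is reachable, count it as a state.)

3

Start state of the DFA: {A, B, D} (ε-closure of the NFA start).
{A, B, D} --0--> {A, B, D}  [seen]
{A, B, D} --1--> {C, D}  [new]
{C, D} --0--> {A, B, D}  [seen]
{C, D} --1--> {A, B, C, D}  [new]
{A, B, C, D} --0--> {A, B, D}  [seen]
{A, B, C, D} --1--> {A, B, C, D}  [seen]
Reachable DFA states: {A, B, D}, {C, D}, {A, B, C, D}.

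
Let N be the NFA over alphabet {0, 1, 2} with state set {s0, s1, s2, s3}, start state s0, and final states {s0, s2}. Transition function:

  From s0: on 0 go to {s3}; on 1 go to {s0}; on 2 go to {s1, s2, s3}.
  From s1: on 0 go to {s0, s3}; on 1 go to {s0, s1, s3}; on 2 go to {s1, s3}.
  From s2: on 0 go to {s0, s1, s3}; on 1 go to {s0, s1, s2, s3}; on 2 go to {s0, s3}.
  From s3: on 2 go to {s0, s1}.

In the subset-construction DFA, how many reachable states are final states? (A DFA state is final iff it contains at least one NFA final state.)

Start state of the DFA: {s0}.
{s0} --0--> {s3}  [new]
{s0} --1--> {s0}  [seen]
{s0} --2--> {s1, s2, s3}  [new]
{s3} --0--> ∅  [new]
{s3} --1--> ∅  [seen]
{s3} --2--> {s0, s1}  [new]
{s1, s2, s3} --0--> {s0, s1, s3}  [new]
{s1, s2, s3} --1--> {s0, s1, s2, s3}  [new]
{s1, s2, s3} --2--> {s0, s1, s3}  [seen]
∅ --0--> ∅  [seen]
∅ --1--> ∅  [seen]
∅ --2--> ∅  [seen]
{s0, s1} --0--> {s0, s3}  [new]
{s0, s1} --1--> {s0, s1, s3}  [seen]
{s0, s1} --2--> {s1, s2, s3}  [seen]
{s0, s1, s3} --0--> {s0, s3}  [seen]
{s0, s1, s3} --1--> {s0, s1, s3}  [seen]
{s0, s1, s3} --2--> {s0, s1, s2, s3}  [seen]
{s0, s1, s2, s3} --0--> {s0, s1, s3}  [seen]
{s0, s1, s2, s3} --1--> {s0, s1, s2, s3}  [seen]
{s0, s1, s2, s3} --2--> {s0, s1, s2, s3}  [seen]
{s0, s3} --0--> {s3}  [seen]
{s0, s3} --1--> {s0}  [seen]
{s0, s3} --2--> {s0, s1, s2, s3}  [seen]
Reachable DFA states: {s0}, {s3}, {s1, s2, s3}, ∅, {s0, s1}, {s0, s1, s3}, {s0, s1, s2, s3}, {s0, s3}.
Accepting DFA states (contain an NFA accepting state): {s0}, {s1, s2, s3}, {s0, s1}, {s0, s1, s3}, {s0, s1, s2, s3}, {s0, s3}.

6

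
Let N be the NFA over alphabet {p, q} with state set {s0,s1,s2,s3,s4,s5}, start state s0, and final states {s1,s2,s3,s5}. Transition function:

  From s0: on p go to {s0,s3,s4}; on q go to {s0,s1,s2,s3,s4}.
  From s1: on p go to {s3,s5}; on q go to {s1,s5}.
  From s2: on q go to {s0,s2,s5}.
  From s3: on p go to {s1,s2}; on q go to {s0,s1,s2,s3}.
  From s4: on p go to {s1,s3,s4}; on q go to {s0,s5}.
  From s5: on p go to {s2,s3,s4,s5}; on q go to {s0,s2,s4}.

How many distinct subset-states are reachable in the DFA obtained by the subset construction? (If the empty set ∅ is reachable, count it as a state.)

4

Start state of the DFA: {s0}.
{s0} --p--> {s0,s3,s4}  [new]
{s0} --q--> {s0,s1,s2,s3,s4}  [new]
{s0,s3,s4} --p--> {s0,s1,s2,s3,s4}  [seen]
{s0,s3,s4} --q--> {s0,s1,s2,s3,s4,s5}  [new]
{s0,s1,s2,s3,s4} --p--> {s0,s1,s2,s3,s4,s5}  [seen]
{s0,s1,s2,s3,s4} --q--> {s0,s1,s2,s3,s4,s5}  [seen]
{s0,s1,s2,s3,s4,s5} --p--> {s0,s1,s2,s3,s4,s5}  [seen]
{s0,s1,s2,s3,s4,s5} --q--> {s0,s1,s2,s3,s4,s5}  [seen]
Reachable DFA states: {s0}, {s0,s3,s4}, {s0,s1,s2,s3,s4}, {s0,s1,s2,s3,s4,s5}.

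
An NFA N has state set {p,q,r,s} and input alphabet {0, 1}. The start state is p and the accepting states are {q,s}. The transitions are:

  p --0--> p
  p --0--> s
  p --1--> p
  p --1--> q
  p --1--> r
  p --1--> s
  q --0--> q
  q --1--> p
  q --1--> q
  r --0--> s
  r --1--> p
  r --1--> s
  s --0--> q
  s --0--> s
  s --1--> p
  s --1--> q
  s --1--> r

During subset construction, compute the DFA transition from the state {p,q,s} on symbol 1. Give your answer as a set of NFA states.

δ(p,1) = {p,q,r,s}; δ(q,1) = {p,q}; δ(s,1) = {p,q,r}.
Union: {p,q,r,s}.

{p,q,r,s}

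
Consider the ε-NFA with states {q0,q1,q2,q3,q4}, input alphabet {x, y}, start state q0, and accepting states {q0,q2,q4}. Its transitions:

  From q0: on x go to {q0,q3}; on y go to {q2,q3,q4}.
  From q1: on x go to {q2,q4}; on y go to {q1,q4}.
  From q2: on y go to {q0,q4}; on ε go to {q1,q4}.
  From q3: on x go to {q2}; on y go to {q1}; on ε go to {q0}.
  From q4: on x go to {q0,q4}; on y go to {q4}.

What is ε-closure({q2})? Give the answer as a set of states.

{q1,q2,q4}

Begin with {q2}.
q2 →ε {q1,q4}; add q1, q4.
ε-closure = {q1,q2,q4}.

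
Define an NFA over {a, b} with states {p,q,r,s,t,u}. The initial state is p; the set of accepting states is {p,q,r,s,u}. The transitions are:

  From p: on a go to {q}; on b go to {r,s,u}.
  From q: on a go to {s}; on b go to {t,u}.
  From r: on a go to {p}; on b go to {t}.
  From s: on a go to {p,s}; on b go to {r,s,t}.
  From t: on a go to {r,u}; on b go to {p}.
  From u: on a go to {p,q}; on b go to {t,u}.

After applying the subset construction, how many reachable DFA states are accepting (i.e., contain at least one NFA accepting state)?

Start state of the DFA: {p}.
{p} --a--> {q}  [new]
{p} --b--> {r,s,u}  [new]
{q} --a--> {s}  [new]
{q} --b--> {t,u}  [new]
{r,s,u} --a--> {p,q,s}  [new]
{r,s,u} --b--> {r,s,t,u}  [new]
{s} --a--> {p,s}  [new]
{s} --b--> {r,s,t}  [new]
{t,u} --a--> {p,q,r,u}  [new]
{t,u} --b--> {p,t,u}  [new]
{p,q,s} --a--> {p,q,s}  [seen]
{p,q,s} --b--> {r,s,t,u}  [seen]
{r,s,t,u} --a--> {p,q,r,s,u}  [new]
{r,s,t,u} --b--> {p,r,s,t,u}  [new]
{p,s} --a--> {p,q,s}  [seen]
{p,s} --b--> {r,s,t,u}  [seen]
{r,s,t} --a--> {p,r,s,u}  [new]
{r,s,t} --b--> {p,r,s,t}  [new]
{p,q,r,u} --a--> {p,q,s}  [seen]
{p,q,r,u} --b--> {r,s,t,u}  [seen]
{p,t,u} --a--> {p,q,r,u}  [seen]
{p,t,u} --b--> {p,r,s,t,u}  [seen]
{p,q,r,s,u} --a--> {p,q,s}  [seen]
{p,q,r,s,u} --b--> {r,s,t,u}  [seen]
{p,r,s,t,u} --a--> {p,q,r,s,u}  [seen]
{p,r,s,t,u} --b--> {p,r,s,t,u}  [seen]
{p,r,s,u} --a--> {p,q,s}  [seen]
{p,r,s,u} --b--> {r,s,t,u}  [seen]
{p,r,s,t} --a--> {p,q,r,s,u}  [seen]
{p,r,s,t} --b--> {p,r,s,t,u}  [seen]
Reachable DFA states: {p}, {q}, {r,s,u}, {s}, {t,u}, {p,q,s}, {r,s,t,u}, {p,s}, {r,s,t}, {p,q,r,u}, {p,t,u}, {p,q,r,s,u}, {p,r,s,t,u}, {p,r,s,u}, {p,r,s,t}.
Accepting DFA states (contain an NFA accepting state): {p}, {q}, {r,s,u}, {s}, {t,u}, {p,q,s}, {r,s,t,u}, {p,s}, {r,s,t}, {p,q,r,u}, {p,t,u}, {p,q,r,s,u}, {p,r,s,t,u}, {p,r,s,u}, {p,r,s,t}.

15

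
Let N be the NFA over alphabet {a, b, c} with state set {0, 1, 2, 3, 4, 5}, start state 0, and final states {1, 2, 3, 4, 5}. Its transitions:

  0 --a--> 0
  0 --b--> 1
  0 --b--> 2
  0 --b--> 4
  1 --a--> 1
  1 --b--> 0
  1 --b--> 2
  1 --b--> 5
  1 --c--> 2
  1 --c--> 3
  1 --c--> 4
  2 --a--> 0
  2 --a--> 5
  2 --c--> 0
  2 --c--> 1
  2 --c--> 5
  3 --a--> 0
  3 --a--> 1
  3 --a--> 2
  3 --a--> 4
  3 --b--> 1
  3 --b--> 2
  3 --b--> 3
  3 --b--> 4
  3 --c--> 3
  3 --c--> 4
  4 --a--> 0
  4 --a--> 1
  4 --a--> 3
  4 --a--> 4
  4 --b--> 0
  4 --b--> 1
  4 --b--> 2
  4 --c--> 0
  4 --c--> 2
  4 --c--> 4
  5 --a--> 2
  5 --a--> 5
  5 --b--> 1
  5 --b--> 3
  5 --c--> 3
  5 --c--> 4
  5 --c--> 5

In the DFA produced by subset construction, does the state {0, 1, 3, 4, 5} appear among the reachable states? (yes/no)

yes

Start state of the DFA: {0}.
{0} --a--> {0}  [seen]
{0} --b--> {1, 2, 4}  [new]
{0} --c--> ∅  [new]
{1, 2, 4} --a--> {0, 1, 3, 4, 5}  [new]
{1, 2, 4} --b--> {0, 1, 2, 5}  [new]
{1, 2, 4} --c--> {0, 1, 2, 3, 4, 5}  [new]
∅ --a--> ∅  [seen]
∅ --b--> ∅  [seen]
∅ --c--> ∅  [seen]
{0, 1, 3, 4, 5} --a--> {0, 1, 2, 3, 4, 5}  [seen]
{0, 1, 3, 4, 5} --b--> {0, 1, 2, 3, 4, 5}  [seen]
{0, 1, 3, 4, 5} --c--> {0, 2, 3, 4, 5}  [new]
{0, 1, 2, 5} --a--> {0, 1, 2, 5}  [seen]
{0, 1, 2, 5} --b--> {0, 1, 2, 3, 4, 5}  [seen]
{0, 1, 2, 5} --c--> {0, 1, 2, 3, 4, 5}  [seen]
{0, 1, 2, 3, 4, 5} --a--> {0, 1, 2, 3, 4, 5}  [seen]
{0, 1, 2, 3, 4, 5} --b--> {0, 1, 2, 3, 4, 5}  [seen]
{0, 1, 2, 3, 4, 5} --c--> {0, 1, 2, 3, 4, 5}  [seen]
{0, 2, 3, 4, 5} --a--> {0, 1, 2, 3, 4, 5}  [seen]
{0, 2, 3, 4, 5} --b--> {0, 1, 2, 3, 4}  [new]
{0, 2, 3, 4, 5} --c--> {0, 1, 2, 3, 4, 5}  [seen]
{0, 1, 2, 3, 4} --a--> {0, 1, 2, 3, 4, 5}  [seen]
{0, 1, 2, 3, 4} --b--> {0, 1, 2, 3, 4, 5}  [seen]
{0, 1, 2, 3, 4} --c--> {0, 1, 2, 3, 4, 5}  [seen]
Reachable DFA states: {0}, {1, 2, 4}, ∅, {0, 1, 3, 4, 5}, {0, 1, 2, 5}, {0, 1, 2, 3, 4, 5}, {0, 2, 3, 4, 5}, {0, 1, 2, 3, 4}.
{0, 1, 3, 4, 5} is among them.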